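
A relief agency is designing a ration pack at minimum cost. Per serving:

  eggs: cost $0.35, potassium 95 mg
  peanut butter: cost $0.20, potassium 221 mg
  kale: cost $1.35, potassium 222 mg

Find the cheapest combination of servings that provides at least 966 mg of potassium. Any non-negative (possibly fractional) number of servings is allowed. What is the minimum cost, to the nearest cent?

Cost per mg of potassium: peanut butter $0.0009, eggs $0.0037, kale $0.0061.
With no serving limits, use only peanut butter: 966 mg / 221 mg = 4.371 servings × $0.20 = $0.87.

$0.87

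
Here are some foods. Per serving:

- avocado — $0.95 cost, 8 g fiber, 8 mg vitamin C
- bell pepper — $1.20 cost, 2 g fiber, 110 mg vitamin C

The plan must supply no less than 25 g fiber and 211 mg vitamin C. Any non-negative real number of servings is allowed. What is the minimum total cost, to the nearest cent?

The cheapest plan sits at a corner of the feasible region — with two constraints it uses at most two foods.
avocado only: max(25/8, 211/8) = 26.38 servings → $25.06.
bell pepper only: max(25/2, 211/110) = 12.5 servings → $15.00.
avocado + bell pepper with both tight: 2.694 servings and 1.722 servings → $4.63.
Cheapest feasible corner: $4.63.

$4.63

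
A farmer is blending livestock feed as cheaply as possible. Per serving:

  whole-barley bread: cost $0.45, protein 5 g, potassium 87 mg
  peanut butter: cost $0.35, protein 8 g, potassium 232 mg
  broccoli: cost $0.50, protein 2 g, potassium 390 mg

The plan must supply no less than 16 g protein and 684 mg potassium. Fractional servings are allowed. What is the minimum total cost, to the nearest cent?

At the optimum either one food covers both requirements or two foods hit both targets exactly; no other combination can be cheaper.
whole-barley bread only: max(16/5, 684/87) = 7.862 servings → $3.54.
peanut butter only: max(16/8, 684/232) = 2.948 servings → $1.03.
broccoli only: max(16/2, 684/390) = 8 servings → $4.00.
whole-barley bread + peanut butter with both targets exact would need a negative amount; discard.
whole-barley bread + broccoli with both tight: 2.743 servings and 1.142 servings → $1.81.
peanut butter + broccoli with both tight: 1.834 servings and 0.6627 servings → $0.97.
The minimum over all feasible corners is $0.97.

$0.97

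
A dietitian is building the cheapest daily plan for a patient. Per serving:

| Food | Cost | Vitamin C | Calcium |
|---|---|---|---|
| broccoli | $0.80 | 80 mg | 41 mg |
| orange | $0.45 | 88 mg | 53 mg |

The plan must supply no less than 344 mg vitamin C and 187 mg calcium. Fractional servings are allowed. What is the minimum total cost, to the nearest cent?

$1.76

An LP optimum is at a vertex; with two nutrient constraints at most two foods are used. Check each candidate.
broccoli only: max(344/80, 187/41) = 4.561 servings → $3.65.
orange only: max(344/88, 187/53) = 3.909 servings → $1.76.
broccoli + orange with both tight: 2.81 servings and 1.354 servings → $2.86.
So the least-cost plan costs $1.76.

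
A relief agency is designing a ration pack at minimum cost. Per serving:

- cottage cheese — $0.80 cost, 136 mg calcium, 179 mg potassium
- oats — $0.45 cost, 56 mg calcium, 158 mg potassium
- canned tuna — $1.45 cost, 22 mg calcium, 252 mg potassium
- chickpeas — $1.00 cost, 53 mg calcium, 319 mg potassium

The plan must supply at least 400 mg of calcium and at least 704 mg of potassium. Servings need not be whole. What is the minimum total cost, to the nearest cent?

$2.61

cottage cheese only: max(400/136, 704/179) = 3.933 servings → $3.15.
oats only: max(400/56, 704/158) = 7.143 servings → $3.21.
canned tuna only: max(400/22, 704/252) = 18.18 servings → $26.36.
chickpeas only: max(400/53, 704/319) = 7.547 servings → $7.55.
cottage cheese + oats with both tight: 2.074 servings and 2.106 servings → $2.61.
cottage cheese + canned tuna with both tight: 2.812 servings and 0.7959 servings → $3.40.
cottage cheese + chickpeas with both tight: 2.664 servings and 0.7123 servings → $2.84.
oats + canned tuna: the both-tight solution has a negative serving — not a feasible corner.
oats + chickpeas: intersection lies outside the first quadrant.
canned tuna + chickpeas: the both-tight solution has a negative serving — not a feasible corner.
So the least-cost plan costs $2.61.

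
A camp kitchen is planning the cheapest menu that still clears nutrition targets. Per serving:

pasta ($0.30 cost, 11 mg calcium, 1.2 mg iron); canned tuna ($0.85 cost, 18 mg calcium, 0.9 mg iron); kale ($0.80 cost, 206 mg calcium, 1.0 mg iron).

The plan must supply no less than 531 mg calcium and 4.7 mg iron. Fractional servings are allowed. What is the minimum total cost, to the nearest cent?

$2.54

At the optimum either one food covers both requirements or two foods hit both targets exactly; no other combination can be cheaper.
pasta only: max(531/11, 4.7/1.2) = 48.27 servings → $14.48.
canned tuna only: max(531/18, 4.7/0.9) = 29.5 servings → $25.07.
kale only: max(531/206, 4.7/1.0) = 4.7 servings → $3.76.
pasta + canned tuna: the both-tight solution has a negative serving — not a feasible corner.
pasta + kale with both tight: 1.851 servings and 2.479 servings → $2.54.
canned tuna + kale with both tight: 2.612 servings and 2.349 servings → $4.10.
So the least-cost plan costs $2.54.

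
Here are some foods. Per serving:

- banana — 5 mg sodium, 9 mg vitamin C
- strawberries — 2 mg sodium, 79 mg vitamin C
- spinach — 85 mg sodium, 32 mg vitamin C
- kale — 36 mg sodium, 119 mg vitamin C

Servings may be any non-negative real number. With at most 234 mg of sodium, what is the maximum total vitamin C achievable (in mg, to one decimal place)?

9243.0 mg

Vitamin C per mg sodium: strawberries 39.5, kale 3.306, banana 1.8, spinach 0.3765.
With no serving limits, spend the whole sodium allowance on strawberries: 234 mg / 2 mg × 79 mg = 9243.0 mg.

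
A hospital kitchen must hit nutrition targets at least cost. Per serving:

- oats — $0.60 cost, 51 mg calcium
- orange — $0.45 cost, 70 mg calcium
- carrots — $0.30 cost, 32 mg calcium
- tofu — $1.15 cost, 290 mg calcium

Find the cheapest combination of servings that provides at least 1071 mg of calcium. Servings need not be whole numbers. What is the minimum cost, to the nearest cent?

$4.25

Cost per mg of calcium: tofu $0.0040, orange $0.0064, carrots $0.0094, oats $0.0118.
With no serving limits, use only tofu: 1071 mg / 290 mg = 3.693 servings × $1.15 = $4.25.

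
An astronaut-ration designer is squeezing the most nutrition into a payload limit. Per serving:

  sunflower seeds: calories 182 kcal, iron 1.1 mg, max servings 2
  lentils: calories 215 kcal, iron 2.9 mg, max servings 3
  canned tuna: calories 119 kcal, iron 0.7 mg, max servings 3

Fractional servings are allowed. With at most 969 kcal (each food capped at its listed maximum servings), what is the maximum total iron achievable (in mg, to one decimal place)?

10.7 mg

Iron per kcal: lentils 0.01349, sunflower seeds 0.006044, canned tuna 0.005882.
Take 3 servings of lentils: uses 645 kcal, +8.7 mg iron (running total 8.7 mg).
Take 1.78 servings of sunflower seeds: uses 324 kcal, +2.0 mg iron (running total 10.7 mg).
Greedy by best ratio exhausts the calories allowance optimally: 10.7 mg.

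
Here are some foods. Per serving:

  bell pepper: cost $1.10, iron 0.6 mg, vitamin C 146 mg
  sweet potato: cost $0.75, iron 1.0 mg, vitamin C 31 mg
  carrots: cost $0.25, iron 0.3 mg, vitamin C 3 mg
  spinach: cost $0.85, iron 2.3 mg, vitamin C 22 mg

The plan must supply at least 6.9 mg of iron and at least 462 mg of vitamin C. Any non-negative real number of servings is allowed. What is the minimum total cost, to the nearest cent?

Compare the cost at each extreme point of the feasible region.
bell pepper only: max(6.9/0.6, 462/146) = 11.5 servings → $12.65.
sweet potato only: max(6.9/1.0, 462/31) = 14.9 servings → $11.18.
carrots only: max(6.9/0.3, 462/3) = 154 servings → $38.50.
spinach only: max(6.9/2.3, 462/22) = 21 servings → $17.85.
bell pepper + sweet potato with both tight: 1.947 servings and 5.732 servings → $6.44.
bell pepper + carrots with both tight: 2.807 servings and 17.39 servings → $7.43.
bell pepper + spinach with both tight: 2.823 servings and 2.263 servings → $5.03.
sweet potato + carrots: the both-tight solution has a negative serving — not a feasible corner.
sweet potato + spinach: intersection lies outside the first quadrant.
carrots + spinach: intersection lies outside the first quadrant.
So the least-cost plan costs $5.03.

$5.03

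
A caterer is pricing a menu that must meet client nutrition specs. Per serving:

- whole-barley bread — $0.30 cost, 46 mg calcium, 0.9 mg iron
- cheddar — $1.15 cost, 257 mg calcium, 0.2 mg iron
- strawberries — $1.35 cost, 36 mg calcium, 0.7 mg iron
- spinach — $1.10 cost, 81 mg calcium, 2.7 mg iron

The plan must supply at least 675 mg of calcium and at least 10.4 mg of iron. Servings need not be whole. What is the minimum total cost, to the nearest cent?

$4.10

Two binding constraints pin down two serving amounts, so the optimal mix uses at most two foods. The candidates are each food alone (scaled to the tighter of calcium/iron) and each pair with both constraints tight.
whole-barley bread only: max(675/46, 10.4/0.9) = 14.67 servings → $4.40.
cheddar only: max(675/257, 10.4/0.2) = 52 servings → $59.80.
strawberries only: max(675/36, 10.4/0.7) = 18.75 servings → $25.31.
spinach only: max(675/81, 10.4/2.7) = 8.333 servings → $9.17.
whole-barley bread + cheddar with both tight: 11.43 servings and 0.5813 servings → $4.10.
whole-barley bread + strawberries with both targets exact would need a negative amount; discard.
whole-barley bread + spinach: intersection lies outside the first quadrant.
cheddar + strawberries with both tight: 0.568 servings and 14.69 servings → $20.49.
cheddar + spinach with both tight: 1.446 servings and 3.745 servings → $5.78.
strawberries + spinach: the both-tight solution has a negative serving — not a feasible corner.
The minimum over all feasible corners is $4.10.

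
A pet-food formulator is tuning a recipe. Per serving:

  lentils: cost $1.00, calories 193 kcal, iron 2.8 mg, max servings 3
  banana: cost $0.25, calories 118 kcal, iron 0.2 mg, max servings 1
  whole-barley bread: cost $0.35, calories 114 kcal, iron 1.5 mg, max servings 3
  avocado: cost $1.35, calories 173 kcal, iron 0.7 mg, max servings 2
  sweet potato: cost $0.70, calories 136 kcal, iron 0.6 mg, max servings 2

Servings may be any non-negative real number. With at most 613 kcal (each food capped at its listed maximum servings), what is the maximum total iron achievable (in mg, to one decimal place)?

Iron per kcal: lentils 0.01451, whole-barley bread 0.01316, sweet potato 0.004412, avocado 0.004046, banana 0.001695.
Take 3 servings of lentils: uses 579 kcal, +8.4 mg iron (running total 8.4 mg).
Take 0.2982 servings of whole-barley bread: uses 34 kcal, +0.4 mg iron (running total 8.8 mg).
Greedy by best ratio exhausts the calories allowance optimally: 8.8 mg.

8.8 mg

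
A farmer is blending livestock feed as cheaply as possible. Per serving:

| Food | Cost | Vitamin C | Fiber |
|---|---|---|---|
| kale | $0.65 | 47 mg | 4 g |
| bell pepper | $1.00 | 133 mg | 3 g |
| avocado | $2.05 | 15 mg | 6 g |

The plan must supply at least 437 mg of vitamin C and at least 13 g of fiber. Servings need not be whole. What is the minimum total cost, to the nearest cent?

$3.60

Check every corner: each single food scaled to meet both minima, and each pair solved so both constraints bind.
kale only: max(437/47, 13/4) = 9.298 servings → $6.04.
bell pepper only: max(437/133, 13/3) = 4.333 servings → $4.33.
avocado only: max(437/15, 13/6) = 29.13 servings → $59.72.
kale + bell pepper with both tight: 1.069 servings and 2.908 servings → $3.60.
kale + avocado with both targets exact would need a negative amount; discard.
bell pepper + avocado with both tight: 3.223 servings and 0.5551 servings → $4.36.
So the least-cost plan costs $3.60.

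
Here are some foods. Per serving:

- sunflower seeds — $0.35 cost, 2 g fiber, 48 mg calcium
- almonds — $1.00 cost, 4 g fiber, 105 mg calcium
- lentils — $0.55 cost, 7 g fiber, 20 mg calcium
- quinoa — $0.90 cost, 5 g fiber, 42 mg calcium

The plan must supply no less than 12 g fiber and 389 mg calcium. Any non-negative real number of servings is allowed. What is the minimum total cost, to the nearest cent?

$2.84

Minimising a linear cost over {fiber ≥ 12, calcium ≥ 389, servings ≥ 0} — the optimum is at a vertex, using one or two foods.
sunflower seeds only: max(12/2, 389/48) = 8.104 servings → $2.84.
almonds only: max(12/4, 389/105) = 3.705 servings → $3.70.
lentils only: max(12/7, 389/20) = 19.45 servings → $10.70.
quinoa only: max(12/5, 389/42) = 9.262 servings → $8.34.
sunflower seeds + almonds: the both-tight solution has a negative serving — not a feasible corner.
sunflower seeds + lentils with both targets exact would need a negative amount; discard.
sunflower seeds + quinoa with both targets exact would need a negative amount; discard.
almonds + lentils: intersection lies outside the first quadrant.
almonds + quinoa: the both-tight solution has a negative serving — not a feasible corner.
lentils + quinoa: the both-tight solution has a negative serving — not a feasible corner.
So the least-cost plan costs $2.84.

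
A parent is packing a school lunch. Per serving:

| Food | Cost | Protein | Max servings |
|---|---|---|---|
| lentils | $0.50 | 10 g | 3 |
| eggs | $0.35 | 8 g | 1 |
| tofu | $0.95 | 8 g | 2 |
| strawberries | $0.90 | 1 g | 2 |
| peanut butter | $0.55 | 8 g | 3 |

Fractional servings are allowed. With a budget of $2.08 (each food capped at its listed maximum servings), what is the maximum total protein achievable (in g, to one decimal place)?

Protein per dollar: eggs 22.86, lentils 20, peanut butter 14.55, tofu 8.421, strawberries 1.111.
Take 1 serving of eggs: spends $0.35, +8.0 g protein (running total 8.0 g).
Take 3 servings of lentils: spends $1.50, +30.0 g protein (running total 38.0 g).
Take 0.4182 servings of peanut butter: spends $0.23, +3.3 g protein (running total 41.3 g).
Filling greedily by protein-per-dollar is optimal for one linear limit, giving 41.3 g.

41.3 g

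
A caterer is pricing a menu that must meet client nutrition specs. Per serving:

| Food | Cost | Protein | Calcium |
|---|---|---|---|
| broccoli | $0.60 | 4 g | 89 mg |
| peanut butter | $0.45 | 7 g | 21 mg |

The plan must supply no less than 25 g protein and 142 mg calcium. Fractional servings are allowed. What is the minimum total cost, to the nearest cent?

$1.91

broccoli only: max(25/4, 142/89) = 6.25 servings → $3.75.
peanut butter only: max(25/7, 142/21) = 6.762 servings → $3.04.
broccoli + peanut butter with both tight: 0.8701 servings and 3.074 servings → $1.91.
So the least-cost plan costs $1.91.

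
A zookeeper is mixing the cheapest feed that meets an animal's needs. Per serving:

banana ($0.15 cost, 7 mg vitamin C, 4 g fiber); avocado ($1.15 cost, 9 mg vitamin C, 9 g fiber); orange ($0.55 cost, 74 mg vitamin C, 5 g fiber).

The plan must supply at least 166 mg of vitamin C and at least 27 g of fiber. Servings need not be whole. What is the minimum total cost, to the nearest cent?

$1.67

banana only: max(166/7, 27/4) = 23.71 servings → $3.56.
avocado only: max(166/9, 27/9) = 18.44 servings → $21.21.
orange only: max(166/74, 27/5) = 5.4 servings → $2.97.
banana + avocado: intersection lies outside the first quadrant.
banana + orange with both tight: 4.475 servings and 1.82 servings → $1.67.
avocado + orange with both tight: 1.881 servings and 2.014 servings → $3.27.
The minimum over all feasible corners is $1.67.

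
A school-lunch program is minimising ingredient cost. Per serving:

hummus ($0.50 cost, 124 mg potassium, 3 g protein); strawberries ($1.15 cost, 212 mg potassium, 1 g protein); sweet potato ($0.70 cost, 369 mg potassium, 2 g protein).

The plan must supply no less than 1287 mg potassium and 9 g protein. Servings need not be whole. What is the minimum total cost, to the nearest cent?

For a min-cost LP with two ≥-constraints, a basic feasible solution has at most two positive variables.
hummus only: max(1287/124, 9/3) = 10.38 servings → $5.19.
strawberries only: max(1287/212, 9/1) = 9 servings → $10.35.
sweet potato only: max(1287/369, 9/2) = 4.5 servings → $3.15.
hummus + strawberries with both tight: 1.213 servings and 5.361 servings → $6.77.
hummus + sweet potato with both tight: 0.8696 servings and 3.196 servings → $2.67.
strawberries + sweet potato with both targets exact would need a negative amount; discard.
Cheapest feasible corner: $2.67.

$2.67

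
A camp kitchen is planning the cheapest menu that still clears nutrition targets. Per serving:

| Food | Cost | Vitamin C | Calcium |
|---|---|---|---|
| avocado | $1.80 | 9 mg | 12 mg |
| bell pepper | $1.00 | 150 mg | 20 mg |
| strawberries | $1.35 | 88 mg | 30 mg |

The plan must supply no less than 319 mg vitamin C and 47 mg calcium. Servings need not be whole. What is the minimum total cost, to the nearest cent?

This is a tiny linear program; its minimum lies at a vertex of the feasible set. List the vertices and price them.
avocado only: max(319/9, 47/12) = 35.44 servings → $63.80.
bell pepper only: max(319/150, 47/20) = 2.35 servings → $2.35.
strawberries only: max(319/88, 47/30) = 3.625 servings → $4.89.
avocado + bell pepper with both tight: 0.4136 servings and 2.102 servings → $2.85.
avocado + strawberries: intersection lies outside the first quadrant.
bell pepper + strawberries with both tight: 1.983 servings and 0.2445 servings → $2.31.
Cheapest feasible corner: $2.31.

$2.31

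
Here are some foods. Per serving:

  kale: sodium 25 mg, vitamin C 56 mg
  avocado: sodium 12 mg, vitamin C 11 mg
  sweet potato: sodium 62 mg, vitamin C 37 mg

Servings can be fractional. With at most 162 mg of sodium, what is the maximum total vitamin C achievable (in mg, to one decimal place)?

362.9 mg

Vitamin C per mg sodium: kale 2.24, avocado 0.9167, sweet potato 0.5968.
With no serving limits, spend the whole sodium allowance on kale: 162 mg / 25 mg × 56 mg = 362.9 mg.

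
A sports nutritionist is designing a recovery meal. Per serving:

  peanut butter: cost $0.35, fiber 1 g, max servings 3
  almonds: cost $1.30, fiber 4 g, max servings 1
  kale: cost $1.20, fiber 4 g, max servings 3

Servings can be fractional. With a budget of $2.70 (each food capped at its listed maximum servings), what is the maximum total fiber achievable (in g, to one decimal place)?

9.0 g

Fiber per dollar: kale 3.333, almonds 3.077, peanut butter 2.857.
Take 2.25 servings of kale: spends $2.70, +9.0 g fiber (running total 9.0 g).
Filling greedily by fiber-per-dollar is optimal for one linear limit, giving 9.0 g.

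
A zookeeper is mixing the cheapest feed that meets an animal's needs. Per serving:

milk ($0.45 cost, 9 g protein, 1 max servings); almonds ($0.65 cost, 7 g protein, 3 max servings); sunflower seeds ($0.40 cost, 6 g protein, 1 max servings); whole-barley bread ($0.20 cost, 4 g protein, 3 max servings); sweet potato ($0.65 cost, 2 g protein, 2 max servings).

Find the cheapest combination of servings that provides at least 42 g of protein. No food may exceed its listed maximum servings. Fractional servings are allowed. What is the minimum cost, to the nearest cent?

Cost per g of protein: milk $0.0500, whole-barley bread $0.0500, sunflower seeds $0.0667, almonds $0.0929, sweet potato $0.3250.
Take 1 serving of milk: +9.0 g protein for $0.45 (total $0.45, still need 33.0 g).
Take 3 servings of whole-barley bread: +12.0 g protein for $0.60 (total $1.05, still need 21.0 g).
Take 1 serving of sunflower seeds: +6.0 g protein for $0.40 (total $1.45, still need 15.0 g).
Take 2.143 servings of almonds: +15.0 g protein for $1.39 (total $2.84, still need 0.0 g).
Filling from the cheapest source first is optimal under one linear minimum: $2.84.

$2.84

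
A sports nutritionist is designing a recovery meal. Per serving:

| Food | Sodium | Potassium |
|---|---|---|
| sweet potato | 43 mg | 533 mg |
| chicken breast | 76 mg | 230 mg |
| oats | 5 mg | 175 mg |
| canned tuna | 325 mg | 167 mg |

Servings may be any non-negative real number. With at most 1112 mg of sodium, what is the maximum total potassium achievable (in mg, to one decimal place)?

Potassium per mg sodium: oats 35, sweet potato 12.4, chicken breast 3.026, canned tuna 0.5138.
With no serving limits, spend the whole sodium allowance on oats: 1112 mg / 5 mg × 175 mg = 38920.0 mg.

38920.0 mg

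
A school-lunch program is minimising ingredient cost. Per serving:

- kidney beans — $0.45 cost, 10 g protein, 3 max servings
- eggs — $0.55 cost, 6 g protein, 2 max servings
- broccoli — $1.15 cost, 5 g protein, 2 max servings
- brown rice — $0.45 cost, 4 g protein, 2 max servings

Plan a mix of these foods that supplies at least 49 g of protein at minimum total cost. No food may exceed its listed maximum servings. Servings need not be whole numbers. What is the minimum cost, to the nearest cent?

$3.24

Cost per g of protein: kidney beans $0.0450, eggs $0.0917, brown rice $0.1125, broccoli $0.2300.
Take 3 servings of kidney beans: +30.0 g protein for $1.35 (total $1.35, still need 19.0 g).
Take 2 servings of eggs: +12.0 g protein for $1.10 (total $2.45, still need 7.0 g).
Take 1.75 servings of brown rice: +7.0 g protein for $0.79 (total $3.24, still need 0.0 g).
Greedy by cheapest-per-g is optimal for a single linear constraint, so the minimum cost is $3.24.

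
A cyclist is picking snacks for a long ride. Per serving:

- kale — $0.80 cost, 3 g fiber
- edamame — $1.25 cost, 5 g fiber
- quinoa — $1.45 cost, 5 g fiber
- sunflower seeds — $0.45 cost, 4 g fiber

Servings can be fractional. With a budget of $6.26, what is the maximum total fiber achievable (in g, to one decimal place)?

55.6 g

Fiber per dollar: sunflower seeds 8.889, edamame 4, kale 3.75, quinoa 3.448.
With no serving limits, spend the whole cost allowance on sunflower seeds: $6.26 / $0.45 × 4 g = 55.6 g.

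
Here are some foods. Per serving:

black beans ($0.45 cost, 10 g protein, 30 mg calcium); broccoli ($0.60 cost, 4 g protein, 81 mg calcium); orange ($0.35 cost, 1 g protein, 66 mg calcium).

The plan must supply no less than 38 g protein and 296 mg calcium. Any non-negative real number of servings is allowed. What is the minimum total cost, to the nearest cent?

$2.59

A basic optimal solution has at most two foods positive. Try each food alone and each pair with both targets met exactly.
black beans only: max(38/10, 296/30) = 9.867 servings → $4.44.
broccoli only: max(38/4, 296/81) = 9.5 servings → $5.70.
orange only: max(38/1, 296/66) = 38 servings → $13.30.
black beans + broccoli with both tight: 2.745 servings and 2.638 servings → $2.82.
black beans + orange with both tight: 3.511 servings and 2.889 servings → $2.59.
broccoli + orange with both targets exact would need a negative amount; discard.
Cheapest feasible corner: $2.59.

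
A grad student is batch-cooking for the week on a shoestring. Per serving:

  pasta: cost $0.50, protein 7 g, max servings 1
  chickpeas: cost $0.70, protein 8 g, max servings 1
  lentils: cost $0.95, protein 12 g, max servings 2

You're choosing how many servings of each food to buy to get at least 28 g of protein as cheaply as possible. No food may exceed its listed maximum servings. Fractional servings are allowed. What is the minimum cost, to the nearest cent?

$2.16

Cost per g of protein: pasta $0.0714, lentils $0.0792, chickpeas $0.0875.
Take 1 serving of pasta: +7.0 g protein for $0.50 (total $0.50, still need 21.0 g).
Take 1.75 servings of lentils: +21.0 g protein for $1.66 (total $2.16, still need 0.0 g).
Greedy by cheapest-per-g is optimal for a single linear constraint, so the minimum cost is $2.16.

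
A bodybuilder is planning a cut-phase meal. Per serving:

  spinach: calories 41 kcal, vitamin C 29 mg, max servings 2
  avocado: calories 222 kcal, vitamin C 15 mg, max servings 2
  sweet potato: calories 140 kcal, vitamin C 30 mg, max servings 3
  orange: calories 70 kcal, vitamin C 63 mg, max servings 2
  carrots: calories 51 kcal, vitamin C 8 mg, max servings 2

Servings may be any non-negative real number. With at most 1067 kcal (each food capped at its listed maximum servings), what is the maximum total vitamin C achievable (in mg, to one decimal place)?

311.8 mg

Vitamin C per kcal: orange 0.9, spinach 0.7073, sweet potato 0.2143, carrots 0.1569, avocado 0.06757.
Take 2 servings of orange: uses 140 kcal, +126.0 mg vitamin C (running total 126.0 mg).
Take 2 servings of spinach: uses 82 kcal, +58.0 mg vitamin C (running total 184.0 mg).
Take 3 servings of sweet potato: uses 420 kcal, +90.0 mg vitamin C (running total 274.0 mg).
Take 2 servings of carrots: uses 102 kcal, +16.0 mg vitamin C (running total 290.0 mg).
Take 1.455 servings of avocado: uses 323 kcal, +21.8 mg vitamin C (running total 311.8 mg).
Filling greedily by vitamin C-per-kcal is optimal for one linear limit, giving 311.8 mg.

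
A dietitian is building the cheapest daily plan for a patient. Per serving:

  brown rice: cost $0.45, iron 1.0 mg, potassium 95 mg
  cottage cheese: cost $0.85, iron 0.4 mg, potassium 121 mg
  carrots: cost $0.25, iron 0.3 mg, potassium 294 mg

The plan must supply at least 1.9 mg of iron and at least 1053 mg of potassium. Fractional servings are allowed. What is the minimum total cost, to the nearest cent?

A basic optimal solution has at most two foods positive. Try each food alone and each pair with both targets met exactly.
brown rice only: max(1.9/1.0, 1053/95) = 11.08 servings → $4.99.
cottage cheese only: max(1.9/0.4, 1053/121) = 8.702 servings → $7.40.
carrots only: max(1.9/0.3, 1053/294) = 6.333 servings → $1.58.
brown rice + cottage cheese: the both-tight solution has a negative serving — not a feasible corner.
brown rice + carrots with both tight: 0.9141 servings and 3.286 servings → $1.23.
cottage cheese + carrots with both tight: 2.985 servings and 2.353 servings → $3.13.
Cheapest feasible corner: $1.23.

$1.23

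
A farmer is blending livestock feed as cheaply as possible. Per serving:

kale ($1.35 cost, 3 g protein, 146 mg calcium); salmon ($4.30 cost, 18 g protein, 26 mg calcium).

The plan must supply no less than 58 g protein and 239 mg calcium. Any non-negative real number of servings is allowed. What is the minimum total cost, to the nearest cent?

$14.55

An LP optimum is at a vertex; with two nutrient constraints at most two foods are used. Check each candidate.
kale only: max(58/3, 239/146) = 19.33 servings → $26.10.
salmon only: max(58/18, 239/26) = 9.192 servings → $39.53.
kale + salmon with both tight: 1.096 servings and 3.04 servings → $14.55.
The minimum over all feasible corners is $14.55.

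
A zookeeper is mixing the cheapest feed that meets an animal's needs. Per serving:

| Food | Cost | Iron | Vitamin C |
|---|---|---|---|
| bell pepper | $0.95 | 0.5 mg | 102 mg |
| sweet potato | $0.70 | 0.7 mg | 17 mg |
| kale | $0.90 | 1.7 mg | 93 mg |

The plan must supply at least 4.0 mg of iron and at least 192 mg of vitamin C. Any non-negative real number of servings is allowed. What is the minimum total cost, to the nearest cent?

$2.12

This is a tiny linear program; its minimum lies at a vertex of the feasible set. List the vertices and price them.
bell pepper only: max(4.0/0.5, 192/102) = 8 servings → $7.60.
sweet potato only: max(4.0/0.7, 192/17) = 11.29 servings → $7.91.
kale only: max(4.0/1.7, 192/93) = 2.353 servings → $2.12.
bell pepper + sweet potato with both tight: 1.056 servings and 4.96 servings → $4.48.
bell pepper + kale: the both-tight solution has a negative serving — not a feasible corner.
sweet potato + kale with both tight: 1.26 servings and 1.834 servings → $2.53.
Cheapest feasible corner: $2.12.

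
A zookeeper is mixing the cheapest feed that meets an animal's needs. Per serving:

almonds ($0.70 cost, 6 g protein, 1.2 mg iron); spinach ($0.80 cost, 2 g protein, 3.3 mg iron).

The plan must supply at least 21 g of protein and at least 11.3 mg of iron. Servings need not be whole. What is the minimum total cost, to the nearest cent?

A basic optimal solution has at most two foods positive. Try each food alone and each pair with both targets met exactly.
almonds only: max(21/6, 11.3/1.2) = 9.417 servings → $6.59.
spinach only: max(21/2, 11.3/3.3) = 10.5 servings → $8.40.
almonds + spinach with both tight: 2.684 servings and 2.448 servings → $3.84.
So the least-cost plan costs $3.84.

$3.84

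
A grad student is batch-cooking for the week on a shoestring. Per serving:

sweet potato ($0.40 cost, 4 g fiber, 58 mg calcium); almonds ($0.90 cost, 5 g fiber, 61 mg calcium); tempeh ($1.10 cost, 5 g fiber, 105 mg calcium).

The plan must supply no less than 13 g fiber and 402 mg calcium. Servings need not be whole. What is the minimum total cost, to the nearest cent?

$2.77

Minimising a linear cost over {fiber ≥ 13, calcium ≥ 402, servings ≥ 0} — the optimum is at a vertex, using one or two foods.
sweet potato only: max(13/4, 402/58) = 6.931 servings → $2.77.
almonds only: max(13/5, 402/61) = 6.59 servings → $5.93.
tempeh only: max(13/5, 402/105) = 3.829 servings → $4.21.
sweet potato + almonds with both targets exact would need a negative amount; discard.
sweet potato + tempeh with both targets exact would need a negative amount; discard.
almonds + tempeh: the both-tight solution has a negative serving — not a feasible corner.
The minimum over all feasible corners is $2.77.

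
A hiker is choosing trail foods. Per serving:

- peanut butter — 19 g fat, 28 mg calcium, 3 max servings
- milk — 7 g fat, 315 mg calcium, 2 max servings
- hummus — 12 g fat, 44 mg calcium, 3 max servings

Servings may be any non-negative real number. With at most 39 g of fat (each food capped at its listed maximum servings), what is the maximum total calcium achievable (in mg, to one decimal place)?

721.7 mg

Calcium per g fat: milk 45, hummus 3.667, peanut butter 1.474.
Take 2 servings of milk: uses 14 g fat, +630.0 mg calcium (running total 630.0 mg).
Take 2.083 servings of hummus: uses 25 g fat, +91.7 mg calcium (running total 721.7 mg).
Filling greedily by calcium-per-g fat is optimal for one linear limit, giving 721.7 mg.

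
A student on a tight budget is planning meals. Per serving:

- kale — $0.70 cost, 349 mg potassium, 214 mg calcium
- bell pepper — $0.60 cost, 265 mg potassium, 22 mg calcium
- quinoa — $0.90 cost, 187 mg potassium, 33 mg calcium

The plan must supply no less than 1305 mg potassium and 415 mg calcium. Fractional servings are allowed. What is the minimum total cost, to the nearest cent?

kale only: max(1305/349, 415/214) = 3.739 servings → $2.62.
bell pepper only: max(1305/265, 415/22) = 18.86 servings → $11.32.
quinoa only: max(1305/187, 415/33) = 12.58 servings → $11.32.
kale + bell pepper with both tight: 1.657 servings and 2.742 servings → $2.81.
kale + quinoa with both tight: 1.212 servings and 4.717 servings → $5.09.
bell pepper + quinoa: intersection lies outside the first quadrant.
The minimum over all feasible corners is $2.62.

$2.62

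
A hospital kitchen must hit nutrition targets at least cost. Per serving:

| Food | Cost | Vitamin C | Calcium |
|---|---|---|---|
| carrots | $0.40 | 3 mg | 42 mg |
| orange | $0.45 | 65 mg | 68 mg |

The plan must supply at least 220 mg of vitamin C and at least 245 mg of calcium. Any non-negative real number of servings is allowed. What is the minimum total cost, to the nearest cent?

$1.62

This is a tiny linear program; its minimum lies at a vertex of the feasible set. List the vertices and price them.
carrots only: max(220/3, 245/42) = 73.33 servings → $29.33.
orange only: max(220/65, 245/68) = 3.603 servings → $1.62.
carrots + orange with both tight: 0.382 servings and 3.367 servings → $1.67.
The minimum over all feasible corners is $1.62.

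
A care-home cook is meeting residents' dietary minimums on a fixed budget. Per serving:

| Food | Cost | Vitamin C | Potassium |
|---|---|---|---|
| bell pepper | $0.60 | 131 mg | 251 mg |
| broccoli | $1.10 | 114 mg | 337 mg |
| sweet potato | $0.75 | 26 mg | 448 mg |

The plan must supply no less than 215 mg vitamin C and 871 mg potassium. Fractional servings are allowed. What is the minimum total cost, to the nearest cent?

The cheapest plan sits at a corner of the feasible region — with two constraints it uses at most two foods.
bell pepper only: max(215/131, 871/251) = 3.47 servings → $2.08.
broccoli only: max(215/114, 871/337) = 2.585 servings → $2.84.
sweet potato only: max(215/26, 871/448) = 8.269 servings → $6.20.
bell pepper + broccoli: the both-tight solution has a negative serving — not a feasible corner.
bell pepper + sweet potato with both tight: 1.412 servings and 1.153 servings → $1.71.
broccoli + sweet potato with both tight: 1.741 servings and 0.6343 servings → $2.39.
The minimum over all feasible corners is $1.71.

$1.71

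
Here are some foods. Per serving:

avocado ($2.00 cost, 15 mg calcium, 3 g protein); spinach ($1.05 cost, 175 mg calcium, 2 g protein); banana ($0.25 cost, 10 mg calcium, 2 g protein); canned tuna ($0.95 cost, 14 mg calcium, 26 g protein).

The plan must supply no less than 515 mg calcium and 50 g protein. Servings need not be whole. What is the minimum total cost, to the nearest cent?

Minimising a linear cost over {calcium ≥ 515, protein ≥ 50, servings ≥ 0} — the optimum is at a vertex, using one or two foods.
avocado only: max(515/15, 50/3) = 34.33 servings → $68.67.
spinach only: max(515/175, 50/2) = 25 servings → $26.25.
banana only: max(515/10, 50/2) = 51.5 servings → $12.88.
canned tuna only: max(515/14, 50/26) = 36.79 servings → $34.95.
avocado + spinach with both tight: 15.6 servings and 1.606 servings → $32.88.
avocado + banana (both tight): parallel constraints — no distinct corner.
avocado + canned tuna with both targets exact would need a negative amount; discard.
spinach + banana with both tight: 1.606 servings and 23.39 servings → $7.53.
spinach + canned tuna with both tight: 2.806 servings and 1.707 servings → $4.57.
banana + canned tuna with both targets exact would need a negative amount; discard.
The minimum over all feasible corners is $4.57.

$4.57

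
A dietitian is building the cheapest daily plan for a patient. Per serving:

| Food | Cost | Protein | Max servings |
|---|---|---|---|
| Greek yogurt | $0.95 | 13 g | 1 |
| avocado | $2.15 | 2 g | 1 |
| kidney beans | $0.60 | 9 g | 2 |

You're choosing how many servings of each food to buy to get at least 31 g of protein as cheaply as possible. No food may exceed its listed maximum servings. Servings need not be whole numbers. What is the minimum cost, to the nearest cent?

Cost per g of protein: kidney beans $0.0667, Greek yogurt $0.0731, avocado $1.0750.
Take 2 servings of kidney beans: +18.0 g protein for $1.20 (total $1.20, still need 13.0 g).
Take 1 serving of Greek yogurt: +13.0 g protein for $0.95 (total $2.15, still need 0.0 g).
Greedy by cheapest-per-g is optimal for a single linear constraint, so the minimum cost is $2.15.

$2.15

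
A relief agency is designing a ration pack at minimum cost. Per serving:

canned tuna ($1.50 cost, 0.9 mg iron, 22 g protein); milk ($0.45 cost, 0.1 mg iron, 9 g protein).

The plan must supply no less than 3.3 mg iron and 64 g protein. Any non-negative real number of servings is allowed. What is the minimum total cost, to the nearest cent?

Two binding constraints pin down two serving amounts, so the optimal mix uses at most two foods. The candidates are each food alone (scaled to the tighter of iron/protein) and each pair with both constraints tight.
canned tuna only: max(3.3/0.9, 64/22) = 3.667 servings → $5.50.
milk only: max(3.3/0.1, 64/9) = 33 servings → $14.85.
canned tuna + milk with both targets exact would need a negative amount; discard.
So the least-cost plan costs $5.50.

$5.50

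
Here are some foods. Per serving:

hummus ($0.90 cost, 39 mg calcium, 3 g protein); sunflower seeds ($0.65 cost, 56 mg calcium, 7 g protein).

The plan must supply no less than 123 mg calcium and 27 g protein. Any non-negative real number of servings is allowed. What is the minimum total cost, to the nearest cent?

This is a tiny linear program; its minimum lies at a vertex of the feasible set. List the vertices and price them.
hummus only: max(123/39, 27/3) = 9 servings → $8.10.
sunflower seeds only: max(123/56, 27/7) = 3.857 servings → $2.51.
hummus + sunflower seeds with both targets exact would need a negative amount; discard.
The minimum over all feasible corners is $2.51.

$2.51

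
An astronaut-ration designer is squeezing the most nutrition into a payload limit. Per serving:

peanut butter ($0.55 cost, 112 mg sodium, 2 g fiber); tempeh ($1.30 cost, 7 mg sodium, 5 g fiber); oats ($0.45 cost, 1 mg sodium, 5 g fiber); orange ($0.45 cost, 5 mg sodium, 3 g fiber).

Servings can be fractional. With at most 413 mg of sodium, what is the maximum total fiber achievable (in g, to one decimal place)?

Fiber per mg sodium: oats 5, tempeh 0.7143, orange 0.6, peanut butter 0.01786.
With no serving limits, spend the whole sodium allowance on oats: 413 mg / 1 mg × 5 g = 2065.0 g.

2065.0 g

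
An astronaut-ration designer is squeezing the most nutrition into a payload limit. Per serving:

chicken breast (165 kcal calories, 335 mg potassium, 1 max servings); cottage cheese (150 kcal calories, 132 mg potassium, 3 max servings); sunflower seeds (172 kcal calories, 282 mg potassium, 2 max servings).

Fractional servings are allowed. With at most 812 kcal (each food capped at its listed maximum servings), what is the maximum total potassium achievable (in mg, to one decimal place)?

1165.6 mg

Potassium per kcal: chicken breast 2.03, sunflower seeds 1.64, cottage cheese 0.88.
Take 1 serving of chicken breast: uses 165 kcal, +335.0 mg potassium (running total 335.0 mg).
Take 2 servings of sunflower seeds: uses 344 kcal, +564.0 mg potassium (running total 899.0 mg).
Take 2.02 servings of cottage cheese: uses 303 kcal, +266.6 mg potassium (running total 1165.6 mg).
Filling greedily by potassium-per-kcal is optimal for one linear limit, giving 1165.6 mg.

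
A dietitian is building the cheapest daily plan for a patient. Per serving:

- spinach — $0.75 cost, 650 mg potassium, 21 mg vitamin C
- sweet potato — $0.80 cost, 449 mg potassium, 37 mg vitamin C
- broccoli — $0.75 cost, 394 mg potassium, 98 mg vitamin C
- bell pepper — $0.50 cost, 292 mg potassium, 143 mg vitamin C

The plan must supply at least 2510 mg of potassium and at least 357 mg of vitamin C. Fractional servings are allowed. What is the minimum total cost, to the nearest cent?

A basic optimal solution has at most two foods positive. Try each food alone and each pair with both targets met exactly.
spinach only: max(2510/650, 357/21) = 17 servings → $12.75.
sweet potato only: max(2510/449, 357/37) = 9.649 servings → $7.72.
broccoli only: max(2510/394, 357/98) = 6.371 servings → $4.78.
bell pepper only: max(2510/292, 357/143) = 8.596 servings → $4.30.
spinach + sweet potato: the both-tight solution has a negative serving — not a feasible corner.
spinach + broccoli with both tight: 1.9 servings and 3.236 servings → $3.85.
spinach + bell pepper with both tight: 2.934 servings and 2.066 servings → $3.23.
sweet potato + broccoli with both tight: 3.579 servings and 2.291 servings → $4.58.
sweet potato + bell pepper with both tight: 4.769 servings and 1.263 servings → $4.45.
broccoli + bell pepper: intersection lies outside the first quadrant.
Cheapest feasible corner: $3.23.

$3.23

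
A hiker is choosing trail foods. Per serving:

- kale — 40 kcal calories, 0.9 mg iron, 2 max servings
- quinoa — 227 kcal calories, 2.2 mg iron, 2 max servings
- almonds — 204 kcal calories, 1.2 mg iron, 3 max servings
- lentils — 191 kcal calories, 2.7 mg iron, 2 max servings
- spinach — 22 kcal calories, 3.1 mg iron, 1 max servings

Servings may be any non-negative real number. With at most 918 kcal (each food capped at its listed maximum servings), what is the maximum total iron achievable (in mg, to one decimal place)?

Iron per kcal: spinach 0.1409, kale 0.0225, lentils 0.01414, quinoa 0.009692, almonds 0.005882.
Take 1 serving of spinach: uses 22 kcal, +3.1 mg iron (running total 3.1 mg).
Take 2 servings of kale: uses 80 kcal, +1.8 mg iron (running total 4.9 mg).
Take 2 servings of lentils: uses 382 kcal, +5.4 mg iron (running total 10.3 mg).
Take 1.912 servings of quinoa: uses 434 kcal, +4.2 mg iron (running total 14.5 mg).
Greedy by best ratio exhausts the calories allowance optimally: 14.5 mg.

14.5 mg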